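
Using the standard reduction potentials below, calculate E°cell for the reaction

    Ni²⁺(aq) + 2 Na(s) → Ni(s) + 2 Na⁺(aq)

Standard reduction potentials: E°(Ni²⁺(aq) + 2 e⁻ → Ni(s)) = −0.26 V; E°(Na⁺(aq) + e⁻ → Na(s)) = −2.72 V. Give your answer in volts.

In the reaction as written, Ni²⁺(aq) is reduced (cathode) and Na⁺(aq) is produced by oxidation at the anode.
E°cell = E°(cathode) − E°(anode) = −0.26 − (−2.72) = +2.46 V.

+2.46 V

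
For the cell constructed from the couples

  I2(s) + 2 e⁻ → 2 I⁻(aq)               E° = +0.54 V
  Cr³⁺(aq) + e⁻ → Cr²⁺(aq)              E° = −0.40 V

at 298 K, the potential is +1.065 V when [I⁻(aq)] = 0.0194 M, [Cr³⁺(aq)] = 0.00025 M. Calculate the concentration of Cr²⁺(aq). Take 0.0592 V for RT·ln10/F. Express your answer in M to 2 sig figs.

I₂/I⁻ is the cathode (higher E°); E°cell = +0.54 − (−0.40) = +0.94 V with n = 2.
Since E = E° − (0.0592/n)·log Q, log Q = n(E° − E)/0.0592 = −4.223.
For I2(s) + 2 Cr²⁺(aq) → 2 I⁻(aq) + 2 Cr³⁺(aq), the reaction quotient is Q = ([I⁻(aq)]^2·[Cr³⁺(aq)]^2) / [Cr²⁺(aq)]^2.
Isolating [Cr²⁺(aq)] in Q = 10^{−4.223} yields log [Cr²⁺(aq)] = −3.203, i.e. 0.00063 M.

0.00063 M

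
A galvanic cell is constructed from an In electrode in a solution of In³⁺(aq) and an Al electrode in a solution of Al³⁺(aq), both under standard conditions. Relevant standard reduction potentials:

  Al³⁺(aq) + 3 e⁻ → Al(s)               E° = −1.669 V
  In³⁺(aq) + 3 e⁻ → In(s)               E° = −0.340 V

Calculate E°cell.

The In³⁺/In couple has the higher E°, so In ion is reduced (cathode) and Al is oxidized (anode).
E°cell = E°(cathode) − E°(anode) = −0.340 − (−1.669) = +1.329 V.

+1.329 V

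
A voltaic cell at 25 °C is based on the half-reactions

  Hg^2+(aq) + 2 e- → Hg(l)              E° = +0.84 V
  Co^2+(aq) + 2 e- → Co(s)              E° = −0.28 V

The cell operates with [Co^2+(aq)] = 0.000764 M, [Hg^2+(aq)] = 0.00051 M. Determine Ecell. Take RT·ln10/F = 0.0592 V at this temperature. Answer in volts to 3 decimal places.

+1.115 V

Since E°(Hg²⁺/Hg) > E°(Co²⁺/Co), Hg²⁺/Hg serves as the cathode.
E°cell = +0.84 − (−0.28) = +1.12 V, with n = 2 electrons transferred.
The balanced reaction is Hg^2+(aq) + Co(s) → Hg(l) + Co^2+(aq), so Q = [Co^2+(aq)] / [Hg^2+(aq)] = 1.5 and log Q = 0.176.
By the Nernst equation, E = +1.12 − (0.0592/2)·(0.176) = +1.115 V.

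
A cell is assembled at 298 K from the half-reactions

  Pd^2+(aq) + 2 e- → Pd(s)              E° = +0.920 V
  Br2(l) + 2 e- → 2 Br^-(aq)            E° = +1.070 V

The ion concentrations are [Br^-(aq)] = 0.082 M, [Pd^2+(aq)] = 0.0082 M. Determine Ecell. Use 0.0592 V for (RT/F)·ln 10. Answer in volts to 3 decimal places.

Br₂/Br⁻ is reduced (cathode, E° = +1.070 V) and Pd²⁺/Pd is oxidized (anode).
E°cell = E°cat − E°an = +1.070 − (+0.920) = +0.150 V; n = 2.
For the overall reaction Br2(l) + Pd(s) → 2 Br^-(aq) + Pd^2+(aq), Q = [Br^-(aq)]^2·[Pd^2+(aq)] = 5.51×10^−5, giving log Q = −4.259.
Applying E = E° − (RT ln10/nF)·log Q gives +0.150 − (0.0592/2)(−4.259) = +0.276 V.

+0.276 V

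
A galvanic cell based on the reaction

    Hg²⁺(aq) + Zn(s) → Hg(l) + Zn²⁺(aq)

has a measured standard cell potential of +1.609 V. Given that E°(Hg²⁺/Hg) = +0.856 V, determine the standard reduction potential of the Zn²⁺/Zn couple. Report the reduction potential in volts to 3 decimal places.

−0.753 V

In the reaction as written the Hg²⁺/Hg couple is reduced (cathode) and Zn²⁺/Zn is oxidized (anode), so E°cell = E°(Hg²⁺/Hg) − E°(Zn²⁺/Zn).
E°(Zn²⁺/Zn) = E°(cathode) − E°cell = +0.856 − (+1.609) = −0.753 V.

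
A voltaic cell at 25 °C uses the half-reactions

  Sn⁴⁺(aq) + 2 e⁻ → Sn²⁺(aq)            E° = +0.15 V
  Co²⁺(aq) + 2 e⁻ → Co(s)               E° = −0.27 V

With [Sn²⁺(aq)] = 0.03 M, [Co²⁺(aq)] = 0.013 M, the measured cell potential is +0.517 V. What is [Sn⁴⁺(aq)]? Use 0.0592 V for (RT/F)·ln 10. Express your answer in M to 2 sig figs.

Sn⁴⁺/Sn²⁺ is the cathode (higher E°); E°cell = +0.15 − (−0.27) = +0.42 V with n = 2.
From the Nernst equation, log Q = n(E° − E)/0.0592 = 2·(+0.42 − (+0.517))/0.0592 = −3.277.
The balanced reaction is Sn⁴⁺(aq) + Co(s) → Sn²⁺(aq) + Co²⁺(aq), so Q = ([Sn²⁺(aq)]·[Co²⁺(aq)]) / [Sn⁴⁺(aq)].
Solving for the unknown gives log [Sn⁴⁺(aq)] = −0.132, so [Sn⁴⁺(aq)] ≈ 0.74 M.

0.74 M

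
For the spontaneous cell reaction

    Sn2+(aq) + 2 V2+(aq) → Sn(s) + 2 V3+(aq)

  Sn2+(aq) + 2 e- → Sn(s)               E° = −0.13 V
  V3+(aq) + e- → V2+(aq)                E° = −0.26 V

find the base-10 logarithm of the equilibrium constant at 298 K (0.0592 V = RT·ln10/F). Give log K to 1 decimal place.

The Sn²⁺/Sn couple is reduced (cathode); E°cell = −0.13 − (−0.26) = +0.13 V with n = 2.
At equilibrium E = 0, so log K = nE°cell / 0.0592 = (2)(+0.13) / 0.0592 = 4.4.

log K = 4.4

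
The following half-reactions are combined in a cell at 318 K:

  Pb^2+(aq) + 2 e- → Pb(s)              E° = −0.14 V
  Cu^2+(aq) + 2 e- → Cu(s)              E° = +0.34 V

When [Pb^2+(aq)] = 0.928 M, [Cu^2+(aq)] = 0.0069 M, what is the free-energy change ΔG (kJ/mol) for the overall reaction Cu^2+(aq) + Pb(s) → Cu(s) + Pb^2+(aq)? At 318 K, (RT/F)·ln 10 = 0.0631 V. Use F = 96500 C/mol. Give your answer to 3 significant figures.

With Cu²⁺/Cu reduced at the cathode, E°cell = +0.34 − (−0.14) = +0.48 V and n = 2.
Here Q = [Pb^2+(aq)] / [Cu^2+(aq)] = 134 (log Q = 2.129), giving E = +0.48 − (0.0631/2)·(2.129) = +0.4128 V.
ΔG = −nFE = −(2)(96500)(+0.4128) J/mol = −79.7 kJ/mol.

−79.7 kJ/mol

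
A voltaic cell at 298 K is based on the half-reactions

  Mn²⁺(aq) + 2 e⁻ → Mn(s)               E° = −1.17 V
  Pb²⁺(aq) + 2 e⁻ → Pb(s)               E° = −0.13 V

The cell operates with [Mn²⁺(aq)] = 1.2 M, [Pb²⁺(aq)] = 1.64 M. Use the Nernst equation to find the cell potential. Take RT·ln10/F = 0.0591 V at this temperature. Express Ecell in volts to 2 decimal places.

+1.04 V

Since E°(Pb²⁺/Pb) > E°(Mn²⁺/Mn), Pb²⁺/Pb serves as the cathode.
The standard potential is −0.13 − (−1.17) = +1.04 V and the balanced reaction transfers n = 2 electrons.
Balancing gives Pb²⁺(aq) + Mn(s) → Pb(s) + Mn²⁺(aq); hence Q = [Mn²⁺(aq)] / [Pb²⁺(aq)] = 0.732 (log Q = −0.136).
By the Nernst equation, E = +1.04 − (0.0591/2)·(−0.136) = +1.04 V.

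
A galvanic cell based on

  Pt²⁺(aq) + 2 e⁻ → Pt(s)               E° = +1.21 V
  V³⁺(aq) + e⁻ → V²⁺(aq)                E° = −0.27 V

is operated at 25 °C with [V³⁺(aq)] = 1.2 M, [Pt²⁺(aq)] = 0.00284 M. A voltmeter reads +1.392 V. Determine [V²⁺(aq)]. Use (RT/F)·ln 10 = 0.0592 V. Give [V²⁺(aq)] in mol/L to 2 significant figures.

0.73 M

Pt²⁺/Pt is the cathode (higher E°); E°cell = +1.21 − (−0.27) = +1.48 V with n = 2.
Since E = E° − (0.0592/n)·log Q, log Q = n(E° − E)/0.0592 = 2.973.
The balanced reaction is Pt²⁺(aq) + 2 V²⁺(aq) → Pt(s) + 2 V³⁺(aq), so Q = [V³⁺(aq)]^2 / ([Pt²⁺(aq)]·[V²⁺(aq)]^2).
Substituting the known concentrations and solving, log [V²⁺(aq)] = −0.134 and [V²⁺(aq)] = 0.73 M.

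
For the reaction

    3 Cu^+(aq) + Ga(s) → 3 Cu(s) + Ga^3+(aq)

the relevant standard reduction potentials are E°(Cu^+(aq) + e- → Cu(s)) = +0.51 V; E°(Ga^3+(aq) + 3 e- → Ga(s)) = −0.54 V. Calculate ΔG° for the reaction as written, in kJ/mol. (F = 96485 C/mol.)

In the reaction as written Cu^+(aq) is reduced, so the Cu⁺/Cu couple is the cathode and Ga³⁺/Ga is the anode.
E°cell = +0.51 − (−0.54) = +1.05 V; balancing electrons gives n = 3.
ΔG° = −nFE°cell = −(3)(96485)(+1.05) J/mol = −304 kJ/mol.

−304 kJ/mol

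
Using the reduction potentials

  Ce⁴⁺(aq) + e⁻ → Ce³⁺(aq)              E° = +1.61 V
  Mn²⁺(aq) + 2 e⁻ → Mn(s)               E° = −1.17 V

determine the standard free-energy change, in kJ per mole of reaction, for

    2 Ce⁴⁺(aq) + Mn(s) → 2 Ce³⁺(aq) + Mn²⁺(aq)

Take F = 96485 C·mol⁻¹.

In the reaction as written Ce⁴⁺(aq) is reduced, so the Ce⁴⁺/Ce³⁺ couple is the cathode and Mn²⁺/Mn is the anode.
E°cell = +1.61 − (−1.17) = +2.78 V; balancing electrons gives n = 2.
ΔG° = −nFE°cell = −(2)(96485)(+2.78) J/mol = −536 kJ/mol.

−536 kJ/mol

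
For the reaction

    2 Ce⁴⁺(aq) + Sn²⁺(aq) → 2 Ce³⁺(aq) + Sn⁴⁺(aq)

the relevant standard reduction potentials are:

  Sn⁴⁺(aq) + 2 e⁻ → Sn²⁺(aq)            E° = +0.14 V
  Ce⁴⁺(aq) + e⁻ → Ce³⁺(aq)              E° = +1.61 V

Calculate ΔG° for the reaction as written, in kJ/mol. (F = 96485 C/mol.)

In the reaction as written Ce⁴⁺(aq) is reduced, so the Ce⁴⁺/Ce³⁺ couple is the cathode and Sn⁴⁺/Sn²⁺ is the anode.
E°cell = +1.61 − (+0.14) = +1.47 V; balancing electrons gives n = 2.
ΔG° = −nFE°cell = −(2)(96485)(+1.47) J/mol = −284 kJ/mol.

−284 kJ/mol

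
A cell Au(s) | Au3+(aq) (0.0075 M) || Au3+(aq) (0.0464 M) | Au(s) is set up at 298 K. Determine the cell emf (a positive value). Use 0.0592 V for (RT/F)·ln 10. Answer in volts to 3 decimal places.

0.016 V

For a concentration cell E°cell = 0, since both electrodes use the same couple.
The compartment with the higher Au3+(aq) concentration (0.0464 M) acts as the cathode; ions are reduced there and produced at the dilute (0.0075 M) anode.
With n = 3, Ecell = −(0.0592/3)·log([dilute]/[conc]) = −(0.0592/3)·log(0.0075/0.0464) = +0.016 V.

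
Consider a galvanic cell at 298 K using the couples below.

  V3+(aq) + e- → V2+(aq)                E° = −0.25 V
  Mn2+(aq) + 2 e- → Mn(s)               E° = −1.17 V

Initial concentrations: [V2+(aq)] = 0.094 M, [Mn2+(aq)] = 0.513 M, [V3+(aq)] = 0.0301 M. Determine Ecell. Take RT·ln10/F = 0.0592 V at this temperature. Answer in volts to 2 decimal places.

The V³⁺/V²⁺ couple has the more positive E°, so it is the cathode; Mn²⁺/Mn is the anode.
E°cell = E°cat − E°an = −0.25 − (−1.17) = +0.92 V; n = 2.
The balanced reaction is 2 V3+(aq) + Mn(s) → 2 V2+(aq) + Mn2+(aq), so Q = ([V2+(aq)]^2·[Mn2+(aq)]) / [V3+(aq)]^2 = 5 and log Q = 0.699.
E = E° − (0.0592/n)·log Q = +0.92 − (0.0592/2)(0.699) = +0.90 V.

+0.90 V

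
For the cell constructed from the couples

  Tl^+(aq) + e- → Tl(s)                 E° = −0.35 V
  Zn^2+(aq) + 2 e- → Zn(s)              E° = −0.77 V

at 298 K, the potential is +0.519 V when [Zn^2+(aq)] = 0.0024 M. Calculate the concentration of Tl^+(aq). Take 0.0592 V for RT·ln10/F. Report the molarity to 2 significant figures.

With Tl⁺/Tl at the cathode and Zn²⁺/Zn at the anode, E°cell = −0.35 − (−0.77) = +0.42 V (n = 2).
Rearranging E = E° − (0.0592/n)·log Q gives log Q = 2(+0.42 − (+0.519))/0.0592 = −3.345.
For 2 Tl^+(aq) + Zn(s) → 2 Tl(s) + Zn^2+(aq), the reaction quotient is Q = [Zn^2+(aq)] / [Tl^+(aq)]^2.
Solving for the unknown gives log [Tl^+(aq)] = 0.363, so [Tl^+(aq)] ≈ 2.3 M.

2.3 M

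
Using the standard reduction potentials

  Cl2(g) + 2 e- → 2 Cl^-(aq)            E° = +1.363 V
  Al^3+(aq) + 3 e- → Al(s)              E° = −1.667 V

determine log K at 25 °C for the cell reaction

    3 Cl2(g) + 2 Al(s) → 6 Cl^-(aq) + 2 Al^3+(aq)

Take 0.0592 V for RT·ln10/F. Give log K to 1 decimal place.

log K = 307.1

The Cl₂/Cl⁻ couple is reduced (cathode); E°cell = +1.363 − (−1.667) = +3.030 V with n = 6.
At equilibrium E = 0, so log K = nE°cell / 0.0592 = (6)(+3.030) / 0.0592 = 307.1.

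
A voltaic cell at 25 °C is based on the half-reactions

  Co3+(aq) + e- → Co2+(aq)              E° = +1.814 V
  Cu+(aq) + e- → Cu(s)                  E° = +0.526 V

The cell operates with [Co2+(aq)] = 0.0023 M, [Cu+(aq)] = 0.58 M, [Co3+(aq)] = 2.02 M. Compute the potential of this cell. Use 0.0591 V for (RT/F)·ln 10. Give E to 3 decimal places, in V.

+1.476 V

Since E°(Co³⁺/Co²⁺) > E°(Cu⁺/Cu), Co³⁺/Co²⁺ serves as the cathode.
E°cell = E°cat − E°an = +1.814 − (+0.526) = +1.288 V; n = 1.
Balancing gives Co3+(aq) + Cu(s) → Co2+(aq) + Cu+(aq); hence Q = ([Co2+(aq)]·[Cu+(aq)]) / [Co3+(aq)] = 0.00066 (log Q = −3.180).
E = E° − (0.0591/n)·log Q = +1.288 − (0.0591/1)(−3.180) = +1.476 V.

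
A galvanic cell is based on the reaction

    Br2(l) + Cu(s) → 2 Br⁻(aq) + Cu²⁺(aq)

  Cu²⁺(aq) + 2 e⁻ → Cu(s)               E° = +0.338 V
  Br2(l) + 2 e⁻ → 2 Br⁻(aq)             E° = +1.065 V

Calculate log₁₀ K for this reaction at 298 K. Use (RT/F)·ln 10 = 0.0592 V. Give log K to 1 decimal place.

log K = 24.6

The Br₂/Br⁻ couple is reduced (cathode); E°cell = +1.065 − (+0.338) = +0.727 V with n = 2.
At equilibrium E = 0, so log K = nE°cell / 0.0592 = (2)(+0.727) / 0.0592 = 24.6.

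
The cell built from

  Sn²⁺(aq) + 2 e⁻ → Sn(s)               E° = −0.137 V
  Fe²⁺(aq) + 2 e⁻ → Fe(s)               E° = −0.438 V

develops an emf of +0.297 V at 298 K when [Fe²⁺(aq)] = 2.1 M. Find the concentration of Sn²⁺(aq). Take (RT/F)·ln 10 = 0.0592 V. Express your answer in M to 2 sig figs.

1.5 M

Sn²⁺/Sn is the cathode (higher E°); E°cell = −0.137 − (−0.438) = +0.301 V with n = 2.
Rearranging E = E° − (0.0592/n)·log Q gives log Q = 2(+0.301 − (+0.297))/0.0592 = 0.135.
For Sn²⁺(aq) + Fe(s) → Sn(s) + Fe²⁺(aq), the reaction quotient is Q = [Fe²⁺(aq)] / [Sn²⁺(aq)].
Substituting the known concentrations and solving, log [Sn²⁺(aq)] = 0.187 and [Sn²⁺(aq)] = 1.5 M.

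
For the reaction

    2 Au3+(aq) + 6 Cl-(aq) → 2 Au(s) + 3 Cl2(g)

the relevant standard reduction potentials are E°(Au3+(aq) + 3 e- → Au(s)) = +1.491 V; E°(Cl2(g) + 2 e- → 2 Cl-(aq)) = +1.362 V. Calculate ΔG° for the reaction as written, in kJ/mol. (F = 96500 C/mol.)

−74.7 kJ/mol

In the reaction as written Au3+(aq) is reduced, so the Au³⁺/Au couple is the cathode and Cl₂/Cl⁻ is the anode.
E°cell = +1.491 − (+1.362) = +0.129 V; balancing electrons gives n = 6.
ΔG° = −nFE°cell = −(6)(96500)(+0.129) J/mol = −74.7 kJ/mol.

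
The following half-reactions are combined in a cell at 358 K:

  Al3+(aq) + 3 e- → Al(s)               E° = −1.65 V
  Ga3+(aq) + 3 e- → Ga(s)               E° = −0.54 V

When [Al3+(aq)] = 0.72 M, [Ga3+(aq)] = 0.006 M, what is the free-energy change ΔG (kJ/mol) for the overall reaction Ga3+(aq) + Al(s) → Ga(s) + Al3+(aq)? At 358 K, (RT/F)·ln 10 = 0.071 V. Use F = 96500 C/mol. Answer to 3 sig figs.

With Ga³⁺/Ga reduced at the cathode, E°cell = −0.54 − (−1.65) = +1.11 V and n = 3.
Q = [Al3+(aq)] / [Ga3+(aq)] = 120, so log Q = 2.079 and E = +1.11 − (0.071/3)(2.079) = +1.0608 V.
Finally ΔG = −nFE = −(3)(96500 C/mol)(+1.0608 V) = −307 kJ/mol.

−307 kJ/mol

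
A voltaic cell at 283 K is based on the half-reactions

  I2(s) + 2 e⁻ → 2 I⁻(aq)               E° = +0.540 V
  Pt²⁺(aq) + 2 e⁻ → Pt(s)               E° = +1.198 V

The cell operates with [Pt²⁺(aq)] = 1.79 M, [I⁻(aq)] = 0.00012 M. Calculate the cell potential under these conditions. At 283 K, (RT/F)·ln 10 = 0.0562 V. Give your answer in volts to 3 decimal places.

+0.445 V

Since E°(Pt²⁺/Pt) > E°(I₂/I⁻), Pt²⁺/Pt serves as the cathode.
The standard potential is +1.198 − (+0.540) = +0.658 V and the balanced reaction transfers n = 2 electrons.
The balanced reaction is Pt²⁺(aq) + 2 I⁻(aq) → Pt(s) + I2(s), so Q = 1 / ([Pt²⁺(aq)]·[I⁻(aq)]^2) = 3.88×10^7 and log Q = 7.589.
Applying E = E° − (RT ln10/nF)·log Q gives +0.658 − (0.0562/2)(7.589) = +0.445 V.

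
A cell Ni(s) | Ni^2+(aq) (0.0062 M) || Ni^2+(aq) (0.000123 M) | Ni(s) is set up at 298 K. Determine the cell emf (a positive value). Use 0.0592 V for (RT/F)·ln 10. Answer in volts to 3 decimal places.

0.050 V

For a concentration cell E°cell = 0, since both electrodes use the same couple.
The compartment with the higher Ni^2+(aq) concentration (0.0062 M) acts as the cathode; ions are reduced there and produced at the dilute (0.000123 M) anode.
With n = 2, Ecell = −(0.0592/2)·log([dilute]/[conc]) = −(0.0592/2)·log(0.000123/0.0062) = +0.050 V.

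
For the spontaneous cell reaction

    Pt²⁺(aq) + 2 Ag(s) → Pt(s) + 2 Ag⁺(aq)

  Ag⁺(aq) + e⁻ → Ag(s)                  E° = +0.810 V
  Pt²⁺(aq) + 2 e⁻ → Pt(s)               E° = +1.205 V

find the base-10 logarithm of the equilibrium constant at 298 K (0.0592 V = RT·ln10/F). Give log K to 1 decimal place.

The Pt²⁺/Pt couple is reduced (cathode); E°cell = +1.205 − (+0.810) = +0.395 V with n = 2.
At equilibrium E = 0, so log K = nE°cell / 0.0592 = (2)(+0.395) / 0.0592 = 13.3.

log K = 13.3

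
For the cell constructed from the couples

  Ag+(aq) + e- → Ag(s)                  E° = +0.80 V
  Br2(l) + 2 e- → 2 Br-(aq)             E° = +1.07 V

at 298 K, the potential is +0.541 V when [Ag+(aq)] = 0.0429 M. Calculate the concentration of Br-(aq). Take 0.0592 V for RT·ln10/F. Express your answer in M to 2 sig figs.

The Br₂/Br⁻ couple has the larger reduction potential, so it is the cathode: E°cell = +1.07 − (+0.80) = +0.27 V and n = 2.
From the Nernst equation, log Q = n(E° − E)/0.0592 = 2·(+0.27 − (+0.541))/0.0592 = −9.155.
For Br2(l) + 2 Ag(s) → 2 Br-(aq) + 2 Ag+(aq), the reaction quotient is Q = [Br-(aq)]^2·[Ag+(aq)]^2.
Substituting the known concentrations and solving, log [Br-(aq)] = −3.210 and [Br-(aq)] = 0.00062 M.

0.00062 M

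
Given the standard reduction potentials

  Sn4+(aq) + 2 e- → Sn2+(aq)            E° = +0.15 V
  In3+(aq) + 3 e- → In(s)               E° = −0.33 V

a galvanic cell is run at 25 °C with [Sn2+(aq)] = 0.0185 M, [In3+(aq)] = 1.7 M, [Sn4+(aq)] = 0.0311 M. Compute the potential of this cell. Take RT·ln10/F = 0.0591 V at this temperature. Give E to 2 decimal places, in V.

+0.48 V

Sn⁴⁺/Sn²⁺ is reduced (cathode, E° = +0.15 V) and In³⁺/In is oxidized (anode).
E°cell = E°cat − E°an = +0.15 − (−0.33) = +0.48 V; n = 6.
The balanced reaction is 3 Sn4+(aq) + 2 In(s) → 3 Sn2+(aq) + 2 In3+(aq), so Q = ([Sn2+(aq)]^3·[In3+(aq)]^2) / [Sn4+(aq)]^3 = 0.608 and log Q = −0.216.
By the Nernst equation, E = +0.48 − (0.0591/6)·(−0.216) = +0.48 V.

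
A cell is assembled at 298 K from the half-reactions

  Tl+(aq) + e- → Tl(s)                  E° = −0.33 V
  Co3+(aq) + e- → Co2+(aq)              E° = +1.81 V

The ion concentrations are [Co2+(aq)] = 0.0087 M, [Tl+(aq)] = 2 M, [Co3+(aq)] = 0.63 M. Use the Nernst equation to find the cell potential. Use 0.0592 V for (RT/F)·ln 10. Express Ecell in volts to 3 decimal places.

Since E°(Co³⁺/Co²⁺) > E°(Tl⁺/Tl), Co³⁺/Co²⁺ serves as the cathode.
E°cell = +1.81 − (−0.33) = +2.14 V, with n = 1 electron transferred.
Balancing gives Co3+(aq) + Tl(s) → Co2+(aq) + Tl+(aq); hence Q = ([Co2+(aq)]·[Tl+(aq)]) / [Co3+(aq)] = 0.0276 (log Q = −1.559).
By the Nernst equation, E = +2.14 − (0.0592/1)·(−1.559) = +2.232 V.

+2.232 V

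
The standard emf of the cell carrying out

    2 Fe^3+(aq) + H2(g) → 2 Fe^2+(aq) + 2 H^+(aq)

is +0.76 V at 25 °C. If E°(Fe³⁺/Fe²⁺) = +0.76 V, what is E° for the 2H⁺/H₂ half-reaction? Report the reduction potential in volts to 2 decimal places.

In the reaction as written the Fe³⁺/Fe²⁺ couple is reduced (cathode) and 2H⁺/H₂ is oxidized (anode), so E°cell = E°(Fe³⁺/Fe²⁺) − E°(2H⁺/H₂).
E°(2H⁺/H₂) = E°(cathode) − E°cell = +0.76 − (+0.76) = +0.00 V.

+0.00 V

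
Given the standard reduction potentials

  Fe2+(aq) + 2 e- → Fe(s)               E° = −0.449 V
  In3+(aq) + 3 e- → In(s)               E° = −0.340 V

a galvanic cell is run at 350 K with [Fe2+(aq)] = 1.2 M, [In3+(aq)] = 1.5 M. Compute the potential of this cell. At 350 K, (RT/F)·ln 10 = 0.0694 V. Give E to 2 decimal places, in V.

+0.11 V

Since E°(In³⁺/In) > E°(Fe²⁺/Fe), In³⁺/In serves as the cathode.
E°cell = E°cat − E°an = −0.340 − (−0.449) = +0.109 V; n = 6.
For the overall reaction 2 In3+(aq) + 3 Fe(s) → 2 In(s) + 3 Fe2+(aq), Q = [Fe2+(aq)]^3 / [In3+(aq)]^2 = 0.768, giving log Q = −0.115.
E = E° − (0.0694/n)·log Q = +0.109 − (0.0694/6)(−0.115) = +0.11 V.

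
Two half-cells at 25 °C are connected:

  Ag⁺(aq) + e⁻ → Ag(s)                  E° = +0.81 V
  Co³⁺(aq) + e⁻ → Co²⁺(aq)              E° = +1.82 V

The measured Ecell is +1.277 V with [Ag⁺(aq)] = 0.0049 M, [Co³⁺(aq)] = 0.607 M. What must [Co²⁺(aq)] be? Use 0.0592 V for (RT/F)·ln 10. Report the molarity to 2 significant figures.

With Co³⁺/Co²⁺ at the cathode and Ag⁺/Ag at the anode, E°cell = +1.82 − (+0.81) = +1.01 V (n = 1).
Rearranging E = E° − (0.0592/n)·log Q gives log Q = 1(+1.01 − (+1.277))/0.0592 = −4.510.
The balanced reaction is Co³⁺(aq) + Ag(s) → Co²⁺(aq) + Ag⁺(aq), so Q = ([Co²⁺(aq)]·[Ag⁺(aq)]) / [Co³⁺(aq)].
Substituting the known concentrations and solving, log [Co²⁺(aq)] = −2.417 and [Co²⁺(aq)] = 0.0038 M.

0.0038 M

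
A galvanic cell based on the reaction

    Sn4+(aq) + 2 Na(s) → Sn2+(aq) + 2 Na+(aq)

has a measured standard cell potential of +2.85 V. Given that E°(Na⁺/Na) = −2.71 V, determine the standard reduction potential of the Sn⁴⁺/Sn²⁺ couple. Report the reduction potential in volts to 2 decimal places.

+0.14 V

In the reaction as written the Sn⁴⁺/Sn²⁺ couple is reduced (cathode) and Na⁺/Na is oxidized (anode), so E°cell = E°(Sn⁴⁺/Sn²⁺) − E°(Na⁺/Na).
E°(Sn⁴⁺/Sn²⁺) = E°cell + E°(anode) = +2.85 + (−2.71) = +0.14 V.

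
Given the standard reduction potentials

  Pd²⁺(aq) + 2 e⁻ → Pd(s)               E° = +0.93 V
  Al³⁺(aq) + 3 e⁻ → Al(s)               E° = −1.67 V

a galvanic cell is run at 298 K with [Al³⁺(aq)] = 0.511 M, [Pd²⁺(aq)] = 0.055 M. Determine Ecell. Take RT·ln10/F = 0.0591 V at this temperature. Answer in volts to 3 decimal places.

+2.569 V

Pd²⁺/Pd is reduced (cathode, E° = +0.93 V) and Al³⁺/Al is oxidized (anode).
The standard potential is +0.93 − (−1.67) = +2.60 V and the balanced reaction transfers n = 6 electrons.
The balanced reaction is 3 Pd²⁺(aq) + 2 Al(s) → 3 Pd(s) + 2 Al³⁺(aq), so Q = [Al³⁺(aq)]^2 / [Pd²⁺(aq)]^3 = 1.57×10^3 and log Q = 3.196.
By the Nernst equation, E = +2.60 − (0.0591/6)·(3.196) = +2.569 V.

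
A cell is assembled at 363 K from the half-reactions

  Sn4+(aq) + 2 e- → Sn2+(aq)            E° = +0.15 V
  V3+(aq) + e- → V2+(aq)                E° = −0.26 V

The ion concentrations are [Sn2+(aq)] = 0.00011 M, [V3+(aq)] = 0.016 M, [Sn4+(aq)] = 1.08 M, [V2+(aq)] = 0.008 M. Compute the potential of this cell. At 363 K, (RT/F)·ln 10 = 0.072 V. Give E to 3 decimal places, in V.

Since E°(Sn⁴⁺/Sn²⁺) > E°(V³⁺/V²⁺), Sn⁴⁺/Sn²⁺ serves as the cathode.
The standard potential is +0.15 − (−0.26) = +0.41 V and the balanced reaction transfers n = 2 electrons.
Balancing gives Sn4+(aq) + 2 V2+(aq) → Sn2+(aq) + 2 V3+(aq); hence Q = ([Sn2+(aq)]·[V3+(aq)]^2) / ([Sn4+(aq)]·[V2+(aq)]^2) = 0.000407 (log Q = −3.390).
Applying E = E° − (RT ln10/nF)·log Q gives +0.41 − (0.072/2)(−3.390) = +0.532 V.

+0.532 V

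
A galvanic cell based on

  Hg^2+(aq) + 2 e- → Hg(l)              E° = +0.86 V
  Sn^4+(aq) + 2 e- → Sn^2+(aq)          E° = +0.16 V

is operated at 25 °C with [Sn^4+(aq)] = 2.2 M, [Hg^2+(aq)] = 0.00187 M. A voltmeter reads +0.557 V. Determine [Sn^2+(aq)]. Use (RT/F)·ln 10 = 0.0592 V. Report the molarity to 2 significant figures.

0.017 M

With Hg²⁺/Hg at the cathode and Sn⁴⁺/Sn²⁺ at the anode, E°cell = +0.86 − (+0.16) = +0.70 V (n = 2).
From the Nernst equation, log Q = n(E° − E)/0.0592 = 2·(+0.70 − (+0.557))/0.0592 = 4.831.
Balancing electrons gives Hg^2+(aq) + Sn^2+(aq) → Hg(l) + Sn^4+(aq); thus Q = [Sn^4+(aq)] / ([Hg^2+(aq)]·[Sn^2+(aq)]).
Solving for the unknown gives log [Sn^2+(aq)] = −1.760, so [Sn^2+(aq)] ≈ 0.017 M.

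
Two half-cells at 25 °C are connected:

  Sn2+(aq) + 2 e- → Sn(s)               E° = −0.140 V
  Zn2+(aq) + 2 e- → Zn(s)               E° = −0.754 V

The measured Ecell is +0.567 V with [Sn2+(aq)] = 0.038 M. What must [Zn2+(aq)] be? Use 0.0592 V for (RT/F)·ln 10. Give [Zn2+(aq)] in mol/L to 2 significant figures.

1.5 M

The Sn²⁺/Sn couple has the larger reduction potential, so it is the cathode: E°cell = −0.140 − (−0.754) = +0.614 V and n = 2.
Rearranging E = E° − (0.0592/n)·log Q gives log Q = 2(+0.614 − (+0.567))/0.0592 = 1.588.
The balanced reaction is Sn2+(aq) + Zn(s) → Sn(s) + Zn2+(aq), so Q = [Zn2+(aq)] / [Sn2+(aq)].
Isolating [Zn2+(aq)] in Q = 10^{1.588} yields log [Zn2+(aq)] = 0.168, i.e. 1.5 M.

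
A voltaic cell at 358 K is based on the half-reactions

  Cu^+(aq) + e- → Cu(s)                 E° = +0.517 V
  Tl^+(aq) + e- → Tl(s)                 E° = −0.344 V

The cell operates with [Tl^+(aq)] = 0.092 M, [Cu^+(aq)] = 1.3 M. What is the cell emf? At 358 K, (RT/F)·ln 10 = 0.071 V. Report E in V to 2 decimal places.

Cu⁺/Cu is reduced (cathode, E° = +0.517 V) and Tl⁺/Tl is oxidized (anode).
E°cell = E°cat − E°an = +0.517 − (−0.344) = +0.861 V; n = 1.
The balanced reaction is Cu^+(aq) + Tl(s) → Cu(s) + Tl^+(aq), so Q = [Tl^+(aq)] / [Cu^+(aq)] = 0.0708 and log Q = −1.150.
E = E° − (0.071/n)·log Q = +0.861 − (0.071/1)(−1.150) = +0.94 V.

+0.94 V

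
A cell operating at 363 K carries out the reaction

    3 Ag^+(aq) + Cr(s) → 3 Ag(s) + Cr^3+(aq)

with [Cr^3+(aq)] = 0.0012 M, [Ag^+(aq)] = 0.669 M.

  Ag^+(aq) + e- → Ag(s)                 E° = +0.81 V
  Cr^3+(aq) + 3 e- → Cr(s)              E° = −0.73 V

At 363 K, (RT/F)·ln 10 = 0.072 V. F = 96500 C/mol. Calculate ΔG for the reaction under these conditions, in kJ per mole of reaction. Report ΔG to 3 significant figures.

−462 kJ/mol

The standard cell potential is +0.81 − (−0.73) = +1.54 V, with n = 3 electrons in the balanced equation.
Q = [Cr^3+(aq)] / [Ag^+(aq)]^3 = 0.00401, so log Q = −2.397 and E = +1.54 − (0.072/3)(−2.397) = +1.5975 V.
ΔG = −nFE = −(3)(96500)(+1.5975) J/mol = −462 kJ/mol.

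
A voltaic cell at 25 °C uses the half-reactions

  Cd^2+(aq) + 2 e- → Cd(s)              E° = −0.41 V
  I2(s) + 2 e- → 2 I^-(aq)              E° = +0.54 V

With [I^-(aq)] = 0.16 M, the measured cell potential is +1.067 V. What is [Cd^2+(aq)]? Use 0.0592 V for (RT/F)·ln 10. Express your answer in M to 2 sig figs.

0.0044 M

With I₂/I⁻ at the cathode and Cd²⁺/Cd at the anode, E°cell = +0.54 − (−0.41) = +0.95 V (n = 2).
Since E = E° − (0.0592/n)·log Q, log Q = n(E° − E)/0.0592 = −3.953.
Balancing electrons gives I2(s) + Cd(s) → 2 I^-(aq) + Cd^2+(aq); thus Q = [I^-(aq)]^2·[Cd^2+(aq)].
Substituting the known concentrations and solving, log [Cd^2+(aq)] = −2.361 and [Cd^2+(aq)] = 0.0044 M.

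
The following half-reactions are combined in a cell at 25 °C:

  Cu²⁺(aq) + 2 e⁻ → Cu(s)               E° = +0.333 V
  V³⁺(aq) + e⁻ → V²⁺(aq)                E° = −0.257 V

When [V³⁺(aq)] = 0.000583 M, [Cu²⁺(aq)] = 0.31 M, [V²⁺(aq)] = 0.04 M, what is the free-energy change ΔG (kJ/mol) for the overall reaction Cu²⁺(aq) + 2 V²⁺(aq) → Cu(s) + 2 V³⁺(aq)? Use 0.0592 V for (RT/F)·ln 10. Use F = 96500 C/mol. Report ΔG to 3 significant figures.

The standard cell potential is +0.333 − (−0.257) = +0.590 V, with n = 2 electrons in the balanced equation.
Q = [V³⁺(aq)]^2 / ([Cu²⁺(aq)]·[V²⁺(aq)]^2) = 0.000685, so log Q = −3.164 and E = +0.590 − (0.0592/2)(−3.164) = +0.6837 V.
Then ΔG = −nFE = −2 × 96500 × +0.6837 J/mol = −132 kJ/mol.

−132 kJ/mol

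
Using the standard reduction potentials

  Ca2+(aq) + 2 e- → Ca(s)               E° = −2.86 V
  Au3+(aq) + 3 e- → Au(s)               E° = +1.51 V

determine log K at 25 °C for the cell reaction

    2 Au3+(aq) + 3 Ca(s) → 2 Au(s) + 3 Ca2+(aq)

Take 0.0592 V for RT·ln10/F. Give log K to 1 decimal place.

log K = 442.9

The Au³⁺/Au couple is reduced (cathode); E°cell = +1.51 − (−2.86) = +4.37 V with n = 6.
At equilibrium E = 0, so log K = nE°cell / 0.0592 = (6)(+4.37) / 0.0592 = 442.9.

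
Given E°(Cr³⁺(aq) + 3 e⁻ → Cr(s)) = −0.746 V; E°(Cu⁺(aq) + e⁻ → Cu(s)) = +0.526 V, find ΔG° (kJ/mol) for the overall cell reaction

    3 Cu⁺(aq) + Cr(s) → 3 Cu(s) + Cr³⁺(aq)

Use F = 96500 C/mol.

−368 kJ/mol

In the reaction as written Cu⁺(aq) is reduced, so the Cu⁺/Cu couple is the cathode and Cr³⁺/Cr is the anode.
E°cell = +0.526 − (−0.746) = +1.272 V; balancing electrons gives n = 3.
ΔG° = −nFE°cell = −(3)(96500)(+1.272) J/mol = −368 kJ/mol.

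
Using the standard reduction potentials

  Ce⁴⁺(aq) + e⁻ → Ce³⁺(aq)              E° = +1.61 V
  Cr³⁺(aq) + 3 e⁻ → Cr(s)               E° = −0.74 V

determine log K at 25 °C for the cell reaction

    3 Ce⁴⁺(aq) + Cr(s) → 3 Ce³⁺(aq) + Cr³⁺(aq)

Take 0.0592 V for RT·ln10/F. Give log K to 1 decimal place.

log K = 119.1

The Ce⁴⁺/Ce³⁺ couple is reduced (cathode); E°cell = +1.61 − (−0.74) = +2.35 V with n = 3.
At equilibrium E = 0, so log K = nE°cell / 0.0592 = (3)(+2.35) / 0.0592 = 119.1.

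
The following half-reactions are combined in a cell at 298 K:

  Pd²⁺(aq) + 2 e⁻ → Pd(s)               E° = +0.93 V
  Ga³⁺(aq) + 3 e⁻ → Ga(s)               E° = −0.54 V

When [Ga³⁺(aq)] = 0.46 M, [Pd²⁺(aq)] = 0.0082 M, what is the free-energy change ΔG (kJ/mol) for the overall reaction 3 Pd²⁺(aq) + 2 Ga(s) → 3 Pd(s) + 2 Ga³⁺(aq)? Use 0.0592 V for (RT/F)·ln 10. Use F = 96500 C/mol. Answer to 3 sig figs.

−819 kJ/mol

With Pd²⁺/Pd reduced at the cathode, E°cell = +0.93 − (−0.54) = +1.47 V and n = 6.
Q = [Ga³⁺(aq)]^2 / [Pd²⁺(aq)]^3 = 3.84×10^5, so log Q = 5.584 and E = +1.47 − (0.0592/6)(5.584) = +1.4149 V.
ΔG = −nFE = −(6)(96500)(+1.4149) J/mol = −819 kJ/mol.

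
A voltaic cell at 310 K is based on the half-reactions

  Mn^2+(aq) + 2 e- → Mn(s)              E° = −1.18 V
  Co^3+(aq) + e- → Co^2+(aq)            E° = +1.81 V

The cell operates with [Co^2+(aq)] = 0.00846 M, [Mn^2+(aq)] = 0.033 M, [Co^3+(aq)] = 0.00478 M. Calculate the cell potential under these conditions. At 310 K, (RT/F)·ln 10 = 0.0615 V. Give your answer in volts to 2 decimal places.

Co³⁺/Co²⁺ is reduced (cathode, E° = +1.81 V) and Mn²⁺/Mn is oxidized (anode).
E°cell = +1.81 − (−1.18) = +2.99 V, with n = 2 electrons transferred.
Balancing gives 2 Co^3+(aq) + Mn(s) → 2 Co^2+(aq) + Mn^2+(aq); hence Q = ([Co^2+(aq)]^2·[Mn^2+(aq)]) / [Co^3+(aq)]^2 = 0.103 (log Q = −0.986).
Applying E = E° − (RT ln10/nF)·log Q gives +2.99 − (0.0615/2)(−0.986) = +3.02 V.

+3.02 V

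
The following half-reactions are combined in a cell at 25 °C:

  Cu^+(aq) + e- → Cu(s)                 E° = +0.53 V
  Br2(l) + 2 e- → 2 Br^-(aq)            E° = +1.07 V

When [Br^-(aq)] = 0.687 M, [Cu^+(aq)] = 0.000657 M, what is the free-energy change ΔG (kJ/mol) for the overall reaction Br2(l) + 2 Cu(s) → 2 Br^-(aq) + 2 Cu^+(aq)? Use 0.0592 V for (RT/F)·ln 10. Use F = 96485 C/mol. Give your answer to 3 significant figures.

With Br₂/Br⁻ reduced at the cathode, E°cell = +1.07 − (+0.53) = +0.54 V and n = 2.
Q = [Br^-(aq)]^2·[Cu^+(aq)]^2 = 2.04×10^−7, so log Q = −6.691 and E = +0.54 − (0.0592/2)(−6.691) = +0.7381 V.
Finally ΔG = −nFE = −(2)(96485 C/mol)(+0.7381 V) = −142 kJ/mol.

−142 kJ/mol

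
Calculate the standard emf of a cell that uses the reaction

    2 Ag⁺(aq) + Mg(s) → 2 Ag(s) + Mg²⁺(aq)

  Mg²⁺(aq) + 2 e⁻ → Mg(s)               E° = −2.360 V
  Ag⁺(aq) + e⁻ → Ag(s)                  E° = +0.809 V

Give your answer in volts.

Ag⁺(aq) gains electrons, so the Ag⁺/Ag couple is the cathode; the Mg²⁺/Mg couple is the anode.
E°cell = E°(cathode) − E°(anode) = +0.809 − (−2.360) = +3.169 V.
The positive value indicates the reaction is spontaneous as written.

+3.169 V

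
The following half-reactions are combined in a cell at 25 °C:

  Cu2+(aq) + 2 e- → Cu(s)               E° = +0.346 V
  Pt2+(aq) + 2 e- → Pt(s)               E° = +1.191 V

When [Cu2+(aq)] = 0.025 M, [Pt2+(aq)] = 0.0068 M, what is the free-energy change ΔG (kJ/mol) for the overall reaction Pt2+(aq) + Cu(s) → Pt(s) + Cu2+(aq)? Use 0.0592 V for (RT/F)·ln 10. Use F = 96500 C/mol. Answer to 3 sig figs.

−160 kJ/mol

The standard cell potential is +1.191 − (+0.346) = +0.845 V, with n = 2 electrons in the balanced equation.
Here Q = [Cu2+(aq)] / [Pt2+(aq)] = 3.68 (log Q = 0.565), giving E = +0.845 − (0.0592/2)·(0.565) = +0.8283 V.
Finally ΔG = −nFE = −(2)(96500 C/mol)(+0.8283 V) = −160 kJ/mol.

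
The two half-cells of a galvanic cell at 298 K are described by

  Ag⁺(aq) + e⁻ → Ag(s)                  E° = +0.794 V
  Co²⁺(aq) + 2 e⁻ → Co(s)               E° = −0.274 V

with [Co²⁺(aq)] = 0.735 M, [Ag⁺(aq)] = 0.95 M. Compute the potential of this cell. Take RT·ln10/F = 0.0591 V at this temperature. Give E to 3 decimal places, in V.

+1.071 V

Ag⁺/Ag is reduced (cathode, E° = +0.794 V) and Co²⁺/Co is oxidized (anode).
The standard potential is +0.794 − (−0.274) = +1.068 V and the balanced reaction transfers n = 2 electrons.
For the overall reaction 2 Ag⁺(aq) + Co(s) → 2 Ag(s) + Co²⁺(aq), Q = [Co²⁺(aq)] / [Ag⁺(aq)]^2 = 0.814, giving log Q = −0.089.
Applying E = E° − (RT ln10/nF)·log Q gives +1.068 − (0.0591/2)(−0.089) = +1.071 V.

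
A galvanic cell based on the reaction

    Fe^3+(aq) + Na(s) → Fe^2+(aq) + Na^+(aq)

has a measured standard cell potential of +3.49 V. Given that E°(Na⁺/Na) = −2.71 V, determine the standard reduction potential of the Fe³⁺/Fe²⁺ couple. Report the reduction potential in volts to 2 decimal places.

In the reaction as written the Fe³⁺/Fe²⁺ couple is reduced (cathode) and Na⁺/Na is oxidized (anode), so E°cell = E°(Fe³⁺/Fe²⁺) − E°(Na⁺/Na).
E°(Fe³⁺/Fe²⁺) = E°cell + E°(anode) = +3.49 + (−2.71) = +0.78 V.

+0.78 V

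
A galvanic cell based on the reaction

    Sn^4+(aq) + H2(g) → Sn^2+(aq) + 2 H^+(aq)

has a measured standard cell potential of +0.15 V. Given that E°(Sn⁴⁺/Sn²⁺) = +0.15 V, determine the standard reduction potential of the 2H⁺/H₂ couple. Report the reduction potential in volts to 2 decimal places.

+0.00 V

In the reaction as written the Sn⁴⁺/Sn²⁺ couple is reduced (cathode) and 2H⁺/H₂ is oxidized (anode), so E°cell = E°(Sn⁴⁺/Sn²⁺) − E°(2H⁺/H₂).
E°(2H⁺/H₂) = E°(cathode) − E°cell = +0.15 − (+0.15) = +0.00 V.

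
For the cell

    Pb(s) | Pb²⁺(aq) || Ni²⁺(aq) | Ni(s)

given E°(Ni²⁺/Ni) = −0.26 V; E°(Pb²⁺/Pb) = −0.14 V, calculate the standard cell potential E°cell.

By convention the left-hand electrode in cell notation is the anode (oxidation) and the right-hand electrode is the cathode (reduction).
E°cell = E°(right) − E°(left) = −0.26 − (−0.14) = −0.12 V.
The negative sign shows that, as written, the cell would require an external voltage to drive the reaction.

−0.12 V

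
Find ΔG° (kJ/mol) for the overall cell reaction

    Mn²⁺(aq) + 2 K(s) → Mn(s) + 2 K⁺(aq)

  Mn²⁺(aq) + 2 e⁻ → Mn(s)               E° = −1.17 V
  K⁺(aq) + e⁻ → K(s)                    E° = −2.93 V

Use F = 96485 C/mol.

−340 kJ/mol

In the reaction as written Mn²⁺(aq) is reduced, so the Mn²⁺/Mn couple is the cathode and K⁺/K is the anode.
E°cell = −1.17 − (−2.93) = +1.76 V; balancing electrons gives n = 2.
ΔG° = −nFE°cell = −(2)(96485)(+1.76) J/mol = −340 kJ/mol.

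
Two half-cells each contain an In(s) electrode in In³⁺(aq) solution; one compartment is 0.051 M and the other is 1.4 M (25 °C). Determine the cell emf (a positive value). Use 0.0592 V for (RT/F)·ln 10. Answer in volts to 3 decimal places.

For a concentration cell E°cell = 0, since both electrodes use the same couple.
The compartment with the higher In³⁺(aq) concentration (1.4 M) acts as the cathode; ions are reduced there and produced at the dilute (0.051 M) anode.
With n = 3, Ecell = −(0.0592/3)·log([dilute]/[conc]) = −(0.0592/3)·log(0.051/1.4) = +0.028 V.

0.028 V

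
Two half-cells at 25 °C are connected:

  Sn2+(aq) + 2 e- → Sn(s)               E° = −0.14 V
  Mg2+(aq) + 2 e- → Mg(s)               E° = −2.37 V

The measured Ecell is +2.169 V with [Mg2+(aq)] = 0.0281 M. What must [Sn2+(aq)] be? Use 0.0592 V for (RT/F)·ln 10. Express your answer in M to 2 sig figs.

With Sn²⁺/Sn at the cathode and Mg²⁺/Mg at the anode, E°cell = −0.14 − (−2.37) = +2.23 V (n = 2).
Rearranging E = E° − (0.0592/n)·log Q gives log Q = 2(+2.23 − (+2.169))/0.0592 = 2.061.
Balancing electrons gives Sn2+(aq) + Mg(s) → Sn(s) + Mg2+(aq); thus Q = [Mg2+(aq)] / [Sn2+(aq)].
Substituting the known concentrations and solving, log [Sn2+(aq)] = −3.612 and [Sn2+(aq)] = 0.00024 M.

0.00024 M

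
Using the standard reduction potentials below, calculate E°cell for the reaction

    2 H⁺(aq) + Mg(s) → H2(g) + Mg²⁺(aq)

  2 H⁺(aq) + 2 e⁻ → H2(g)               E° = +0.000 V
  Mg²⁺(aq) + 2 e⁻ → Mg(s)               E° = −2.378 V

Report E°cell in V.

+2.378 V

In the reaction as written, H⁺(aq) is reduced (cathode) and Mg²⁺(aq) is produced by oxidation at the anode.
E°cell = E°(cathode) − E°(anode) = +0.000 − (−2.378) = +2.378 V.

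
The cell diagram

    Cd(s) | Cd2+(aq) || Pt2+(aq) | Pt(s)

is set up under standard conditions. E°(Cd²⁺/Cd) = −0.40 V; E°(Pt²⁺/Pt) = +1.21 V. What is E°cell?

+1.61 V

By convention the left-hand electrode in cell notation is the anode (oxidation) and the right-hand electrode is the cathode (reduction).
E°cell = E°(right) − E°(left) = +1.21 − (−0.40) = +1.61 V.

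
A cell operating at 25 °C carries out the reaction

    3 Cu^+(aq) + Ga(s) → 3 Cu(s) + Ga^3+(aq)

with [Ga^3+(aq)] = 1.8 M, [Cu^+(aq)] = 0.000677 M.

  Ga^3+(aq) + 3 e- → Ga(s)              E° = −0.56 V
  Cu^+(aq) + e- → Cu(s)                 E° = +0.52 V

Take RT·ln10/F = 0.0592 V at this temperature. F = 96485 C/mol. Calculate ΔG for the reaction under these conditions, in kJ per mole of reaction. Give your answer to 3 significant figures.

−257 kJ/mol

The standard cell potential is +0.52 − (−0.56) = +1.08 V, with n = 3 electrons in the balanced equation.
Here Q = [Ga^3+(aq)] / [Cu^+(aq)]^3 = 5.8×10^9 (log Q = 9.764), giving E = +1.08 − (0.0592/3)·(9.764) = +0.8873 V.
Then ΔG = −nFE = −3 × 96485 × +0.8873 J/mol = −257 kJ/mol.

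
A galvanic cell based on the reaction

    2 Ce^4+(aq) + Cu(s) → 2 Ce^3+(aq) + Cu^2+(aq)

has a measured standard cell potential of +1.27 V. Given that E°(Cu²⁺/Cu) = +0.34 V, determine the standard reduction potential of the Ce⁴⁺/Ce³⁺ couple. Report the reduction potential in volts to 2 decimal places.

In the reaction as written the Ce⁴⁺/Ce³⁺ couple is reduced (cathode) and Cu²⁺/Cu is oxidized (anode), so E°cell = E°(Ce⁴⁺/Ce³⁺) − E°(Cu²⁺/Cu).
E°(Ce⁴⁺/Ce³⁺) = E°cell + E°(anode) = +1.27 + (+0.34) = +1.61 V.

+1.61 V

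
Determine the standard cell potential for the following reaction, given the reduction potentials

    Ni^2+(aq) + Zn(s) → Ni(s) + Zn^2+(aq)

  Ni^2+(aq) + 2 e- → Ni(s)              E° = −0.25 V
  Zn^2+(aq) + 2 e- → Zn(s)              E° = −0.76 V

In the reaction as written, Ni^2+(aq) is reduced (cathode) and Zn^2+(aq) is produced by oxidation at the anode.
E°cell = E°(cathode) − E°(anode) = −0.25 − (−0.76) = +0.51 V.

+0.51 V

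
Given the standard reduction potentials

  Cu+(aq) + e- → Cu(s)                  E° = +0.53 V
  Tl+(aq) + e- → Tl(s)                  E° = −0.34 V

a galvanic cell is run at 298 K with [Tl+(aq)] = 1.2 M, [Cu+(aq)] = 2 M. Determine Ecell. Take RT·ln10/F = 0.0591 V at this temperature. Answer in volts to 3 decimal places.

+0.883 V

Cu⁺/Cu is reduced (cathode, E° = +0.53 V) and Tl⁺/Tl is oxidized (anode).
The standard potential is +0.53 − (−0.34) = +0.87 V and the balanced reaction transfers n = 1 electron.
The balanced reaction is Cu+(aq) + Tl(s) → Cu(s) + Tl+(aq), so Q = [Tl+(aq)] / [Cu+(aq)] = 0.6 and log Q = −0.222.
E = E° − (0.0591/n)·log Q = +0.87 − (0.0591/1)(−0.222) = +0.883 V.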